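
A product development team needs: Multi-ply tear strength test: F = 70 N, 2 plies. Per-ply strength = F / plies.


Formula: Per-ply strength = Total force / Number of plies
Per-ply = 70 N / 2
Per-ply = 35 N

35 N


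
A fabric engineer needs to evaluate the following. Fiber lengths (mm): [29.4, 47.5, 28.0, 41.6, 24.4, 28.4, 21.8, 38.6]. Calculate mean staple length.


Formula: Mean = sum of lengths / count
Sum = 29.4 + 47.5 + 28.0 + 41.6 + 24.4 + 28.4 + 21.8 + 38.6
Sum = 259.7 mm
Mean = 259.7 / 8 = 32.46 mm

32.46 mm


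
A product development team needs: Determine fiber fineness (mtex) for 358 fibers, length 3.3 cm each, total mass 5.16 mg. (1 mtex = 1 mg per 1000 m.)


Formula: fineness (mtex) = mass (mg) / total length (km) = (mass_mg / total_length_m) * 1000
Step 1: Convert fiber length: 3.3 cm = 0.033 m
Step 2: Total fiber length = 358 * 0.033 = 11.814 m
Step 3: Linear density = 5.16 mg / 11.814 m = 0.4368 mg/m
Step 4: fineness = 0.4368 * 1000 = 436.8 mtex

436.8 mtex


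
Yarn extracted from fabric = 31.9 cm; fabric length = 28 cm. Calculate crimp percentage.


Formula: Crimp% = ((L_yarn - L_fabric) / L_fabric) * 100
Step 1: Extension = 31.9 - 28 = 3.9 cm
Step 2: Crimp% = (3.9 / 28) * 100
Step 3: Crimp% = 0.139286 * 100 = 13.9286% ≈ 13.9%

13.9%


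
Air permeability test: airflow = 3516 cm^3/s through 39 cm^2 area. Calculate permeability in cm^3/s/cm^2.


Formula: Air Permeability = Airflow / Test Area
AP = 3516 cm^3/s / 39 cm^2
AP = 90.2 cm^3/s/cm^2

90.2 cm^3/s/cm^2


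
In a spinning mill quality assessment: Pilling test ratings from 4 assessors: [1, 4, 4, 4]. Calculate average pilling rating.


Formula: Mean = sum / count
Sum = 1 + 4 + 4 + 4 = 13
Mean = 13 / 4 = 3.3

3.3


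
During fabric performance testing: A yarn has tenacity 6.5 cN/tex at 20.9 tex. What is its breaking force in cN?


Formula: Breaking force = Tenacity * Linear density
F = 6.5 cN/tex * 20.9 tex
F = 135.85 cN

135.85 cN


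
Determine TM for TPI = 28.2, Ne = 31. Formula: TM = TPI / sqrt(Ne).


Formula: TM = TPI / sqrt(Ne)
Step 1: sqrt(Ne) = sqrt(31) = 5.5678
Step 2: TM = 28.2 / 5.5678 = 5.06

5.06 TM


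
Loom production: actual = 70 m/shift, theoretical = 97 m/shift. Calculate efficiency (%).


Formula: Efficiency% = (Actual output / Theoretical output) * 100
Efficiency% = (70 / 97) * 100
Efficiency% = 0.721649 * 100 = 72.1649% ≈ 72.2%

72.2%


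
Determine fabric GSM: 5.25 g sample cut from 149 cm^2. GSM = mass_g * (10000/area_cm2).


Formula: GSM = mass_g / area_m2
Step 1: Convert area: 149 cm^2 = 149 / 10000 = 0.0149 m^2
Step 2: GSM = 5.25 g / 0.0149 m^2 = 352.3 g/m^2

352.3 g/m^2


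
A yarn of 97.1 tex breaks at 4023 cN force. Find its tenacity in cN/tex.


Formula: Tenacity = Breaking force / Linear density
Tenacity = 4023 cN / 97.1 tex
Tenacity = 41.43 cN/tex

41.43 cN/tex


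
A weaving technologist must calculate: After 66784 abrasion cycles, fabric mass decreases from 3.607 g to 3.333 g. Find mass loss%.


Formula: Mass loss% = ((m_before - m_after) / m_before) * 100
Step 1: Mass loss = 3.607 - 3.333 = 0.274 g
Step 2: Ratio = 0.274 / 3.607 = 0.0759634
Step 3: Mass loss% = 0.0759634 * 100 = 7.59634% ≈ 7.60%

7.60%


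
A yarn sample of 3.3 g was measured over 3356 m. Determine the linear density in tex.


Formula: Tex = (mass_g / length_m) * 1000
Substituting: Tex = (3.3 / 3356) * 1000
Intermediate: 3.3 / 3356 = 0.00098331 g/m
Tex = 0.00098331 * 1000 = 0.98 tex

0.98 tex


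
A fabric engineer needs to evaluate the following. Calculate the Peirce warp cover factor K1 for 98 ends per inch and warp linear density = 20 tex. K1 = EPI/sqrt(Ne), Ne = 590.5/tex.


Formula: K1 = EPI / sqrt(Ne), with Ne = 590.5 / tex_warp
Step 1: Ne = 590.5 / 20 = 29.525
Step 2: sqrt(Ne) = sqrt(29.525) = 5.4337
Step 3: K1 = 98 / 5.4337 = 18.0

18.0


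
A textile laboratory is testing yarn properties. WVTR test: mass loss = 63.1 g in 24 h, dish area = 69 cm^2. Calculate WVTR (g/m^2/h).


Formula: WVTR = mass_loss / (area * time)
Step 1: Convert area: 69 cm^2 = 0.0069 m^2
Step 2: WVTR = 63.1 g / (0.0069 m^2 * 24 h)
Step 3: WVTR = 63.1 / 0.1656 = 381.0 g/m^2/h

381.0 g/m^2/h


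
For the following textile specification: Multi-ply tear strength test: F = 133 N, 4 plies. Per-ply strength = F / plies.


Formula: Per-ply strength = Total force / Number of plies
Per-ply = 133 N / 4
Per-ply = 33.25 N

33.25 N


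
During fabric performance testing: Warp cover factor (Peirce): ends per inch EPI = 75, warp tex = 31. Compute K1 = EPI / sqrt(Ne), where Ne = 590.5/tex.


Formula: K1 = EPI / sqrt(Ne), with Ne = 590.5 / tex_warp
Step 1: Ne = 590.5 / 31 = 19.048
Step 2: sqrt(Ne) = sqrt(19.048) = 4.3644
Step 3: K1 = 75 / 4.3644 = 17.2

17.2


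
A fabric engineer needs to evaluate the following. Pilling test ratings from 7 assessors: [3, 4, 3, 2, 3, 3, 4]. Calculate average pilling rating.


Formula: Mean = sum / count
Sum = 3 + 4 + 3 + 2 + 3 + 3 + 4 = 22
Mean = 22 / 7 = 3.1

3.1


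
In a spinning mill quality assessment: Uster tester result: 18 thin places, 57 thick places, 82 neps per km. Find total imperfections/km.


Formula: Total = thin places + thick places + neps
Total = 18 + 57 + 82
Total = 157 imperfections/km

157 imperfections/km


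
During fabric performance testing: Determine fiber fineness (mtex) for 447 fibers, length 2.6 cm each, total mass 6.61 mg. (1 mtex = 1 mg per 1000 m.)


Formula: fineness (mtex) = mass (mg) / total length (km) = (mass_mg / total_length_m) * 1000
Step 1: Convert fiber length: 2.6 cm = 0.026 m
Step 2: Total fiber length = 447 * 0.026 = 11.622 m
Step 3: Linear density = 6.61 mg / 11.622 m = 0.5687 mg/m
Step 4: fineness = 0.5687 * 1000 = 568.7 mtex

568.7 mtex


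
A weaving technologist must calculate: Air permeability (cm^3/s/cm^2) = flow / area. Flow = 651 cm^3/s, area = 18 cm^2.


Formula: Air Permeability = Airflow / Test Area
AP = 651 cm^3/s / 18 cm^2
AP = 36.2 cm^3/s/cm^2

36.2 cm^3/s/cm^2


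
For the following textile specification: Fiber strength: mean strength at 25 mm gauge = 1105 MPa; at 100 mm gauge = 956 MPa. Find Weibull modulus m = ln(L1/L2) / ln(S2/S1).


Formula: m = ln(L1/L2) / ln(S2/S1)
Step 1: ln(L1/L2) = ln(25/100) = -1.38629
Step 2: S2/S1 = 956/1105 = 0.86516
Step 3: ln(S2/S1) = ln(0.86516) = -0.14484
Step 4: m = -1.38629 / -0.14484 = 9.57

9.57 (Weibull m)


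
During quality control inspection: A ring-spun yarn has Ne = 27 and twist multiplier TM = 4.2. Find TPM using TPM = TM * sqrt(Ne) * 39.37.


Formula: TPM = TM * sqrt(Ne) * 39.37
Step 1: sqrt(Ne) = sqrt(27) = 5.1962
Step 2: TM * sqrt(Ne) = 4.2 * 5.1962 = 21.824
Step 3: TPM = 21.824 * 39.37 = 859 twists/m

859 twists/m


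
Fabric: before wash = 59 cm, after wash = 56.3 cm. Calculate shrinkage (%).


Formula: Shrinkage% = ((L_before - L_after) / L_before) * 100
Step 1: Shrinkage = 59 - 56.3 = 2.7 cm
Step 2: Shrinkage% = (2.7 / 59) * 100
Step 3: Shrinkage% = 0.045763 * 100 = 4.5763% ≈ 4.6%

4.6%


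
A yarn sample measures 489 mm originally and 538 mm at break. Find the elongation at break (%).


Formula: Elongation (%) = ((L_break - L0) / L0) * 100
Step 1: Extension = 538 - 489 = 49 mm
Step 2: Elongation = (49 / 489) * 100
Step 3: Elongation = 0.100204 * 100 = 10.0204% ≈ 10.0%

10.0%


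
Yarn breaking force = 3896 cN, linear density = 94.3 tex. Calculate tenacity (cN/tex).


Formula: Tenacity = Breaking force / Linear density
Tenacity = 3896 cN / 94.3 tex
Tenacity = 41.31 cN/tex

41.31 cN/tex


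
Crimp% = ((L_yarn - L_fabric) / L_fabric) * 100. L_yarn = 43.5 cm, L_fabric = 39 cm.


Formula: Crimp% = ((L_yarn - L_fabric) / L_fabric) * 100
Step 1: Extension = 43.5 - 39 = 4.5 cm
Step 2: Crimp% = (4.5 / 39) * 100
Step 3: Crimp% = 0.115385 * 100 = 11.5385% ≈ 11.5%

11.5%


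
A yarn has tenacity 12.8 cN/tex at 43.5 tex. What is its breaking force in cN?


Formula: Breaking force = Tenacity * Linear density
F = 12.8 cN/tex * 43.5 tex
F = 556.80 cN

556.80 cN


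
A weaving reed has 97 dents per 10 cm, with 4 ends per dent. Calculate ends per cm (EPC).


Formula: EPC = (dents per 10 cm * ends per dent) / 10
Step 1: Total ends per 10 cm = 97 * 4 = 388
Step 2: EPC = 388 / 10 = 38.8 ends/cm

38.8 ends/cm


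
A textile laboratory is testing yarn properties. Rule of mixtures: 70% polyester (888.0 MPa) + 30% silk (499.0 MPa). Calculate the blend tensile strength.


Formula: Blend property = (fraction_A * property_A) + (fraction_B * property_B)
Step 1: Contribution A = 70/100 * 888.0 MPa = 621.6 MPa
Step 2: Contribution B = 30/100 * 499.0 MPa = 149.7 MPa
Step 3: Blend tensile strength = 621.6 + 149.7 = 771.3 MPa

771.3 MPa


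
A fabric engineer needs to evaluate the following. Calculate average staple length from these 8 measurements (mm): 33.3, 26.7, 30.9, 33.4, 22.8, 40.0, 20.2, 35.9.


Formula: Mean = sum of lengths / count
Sum = 33.3 + 26.7 + 30.9 + 33.4 + 22.8 + 40.0 + 20.2 + 35.9
Sum = 243.2 mm
Mean = 243.2 / 8 = 30.40 mm

30.40 mm


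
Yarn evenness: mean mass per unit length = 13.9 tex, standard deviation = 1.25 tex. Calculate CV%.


Formula: CV% = (standard deviation / mean) * 100
Step 1: Ratio = 1.25 / 13.9 = 0.089928
Step 2: CV% = 0.089928 * 100 = 8.9928% ≈ 9.0%

9.0%


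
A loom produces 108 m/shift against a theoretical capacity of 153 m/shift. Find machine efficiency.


Formula: Efficiency% = (Actual output / Theoretical output) * 100
Efficiency% = (108 / 153) * 100
Efficiency% = 0.705882 * 100 = 70.5882% ≈ 70.6%

70.6%


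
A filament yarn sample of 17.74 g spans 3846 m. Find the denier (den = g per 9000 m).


Formula: den = (mass_g / length_m) * 9000
Substituting: den = (17.74 / 3846) * 9000
Intermediate: 17.74 / 3846 = 0.00461258 g/m
den = 0.00461258 * 9000 = 41.5 denier

41.5 denier


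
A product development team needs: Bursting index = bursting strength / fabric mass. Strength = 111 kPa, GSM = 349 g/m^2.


Formula: Bursting Index = Bursting Strength / Fabric GSM
BI = 111 kPa / 349 g/m^2
BI = 0.318 kPa/(g/m^2)

0.318 kPa/(g/m^2)


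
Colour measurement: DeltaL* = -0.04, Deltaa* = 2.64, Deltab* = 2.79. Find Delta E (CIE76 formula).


Formula: Delta E = sqrt(dL*^2 + da*^2 + db*^2)
Step 1: dL*^2 = (-0.04)^2 = 0.0016
Step 2: da*^2 = 2.64^2 = 6.9696
Step 3: db*^2 = 2.79^2 = 7.7841
Step 4: Sum = 0.0016 + 6.9696 + 7.7841 = 14.7553
Step 5: Delta E = sqrt(14.7553) = 3.84

3.84 Delta E


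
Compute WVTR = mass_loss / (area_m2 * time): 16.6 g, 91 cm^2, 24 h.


Formula: WVTR = mass_loss / (area * time)
Step 1: Convert area: 91 cm^2 = 0.0091 m^2
Step 2: WVTR = 16.6 g / (0.0091 m^2 * 24 h)
Step 3: WVTR = 16.6 / 0.2184 = 76.0 g/m^2/h

76.0 g/m^2/h


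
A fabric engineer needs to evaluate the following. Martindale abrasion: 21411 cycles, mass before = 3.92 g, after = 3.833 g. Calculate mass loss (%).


Formula: Mass loss% = ((m_before - m_after) / m_before) * 100
Step 1: Mass loss = 3.92 - 3.833 = 0.087 g
Step 2: Ratio = 0.087 / 3.92 = 0.0221939
Step 3: Mass loss% = 0.0221939 * 100 = 2.21939% ≈ 2.22%

2.22%


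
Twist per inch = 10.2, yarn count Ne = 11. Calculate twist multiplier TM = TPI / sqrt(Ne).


Formula: TM = TPI / sqrt(Ne)
Step 1: sqrt(Ne) = sqrt(11) = 3.3166
Step 2: TM = 10.2 / 3.3166 = 3.08

3.08 TM


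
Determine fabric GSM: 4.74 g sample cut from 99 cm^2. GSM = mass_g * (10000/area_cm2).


Formula: GSM = mass_g / area_m2
Step 1: Convert area: 99 cm^2 = 99 / 10000 = 0.0099 m^2
Step 2: GSM = 4.74 g / 0.0099 m^2 = 478.8 g/m^2

478.8 g/m^2


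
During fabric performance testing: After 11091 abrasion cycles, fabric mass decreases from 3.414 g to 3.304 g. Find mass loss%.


Formula: Mass loss% = ((m_before - m_after) / m_before) * 100
Step 1: Mass loss = 3.414 - 3.304 = 0.11 g
Step 2: Ratio = 0.11 / 3.414 = 0.0322203
Step 3: Mass loss% = 0.0322203 * 100 = 3.22203% ≈ 3.22%

3.22%


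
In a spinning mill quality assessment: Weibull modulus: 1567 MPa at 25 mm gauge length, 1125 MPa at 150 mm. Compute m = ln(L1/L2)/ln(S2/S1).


Formula: m = ln(L1/L2) / ln(S2/S1)
Step 1: ln(L1/L2) = ln(25/150) = -1.79176
Step 2: S2/S1 = 1125/1567 = 0.71793
Step 3: ln(S2/S1) = ln(0.71793) = -0.33138
Step 4: m = -1.79176 / -0.33138 = 5.41

5.41 (Weibull m)


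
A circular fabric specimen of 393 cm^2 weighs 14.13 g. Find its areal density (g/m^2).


Formula: GSM = mass_g / area_m2
Step 1: Convert area: 393 cm^2 = 393 / 10000 = 0.0393 m^2
Step 2: GSM = 14.13 g / 0.0393 m^2 = 359.5 g/m^2

359.5 g/m^2


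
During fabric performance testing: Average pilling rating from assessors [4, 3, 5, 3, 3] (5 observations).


Formula: Mean = sum / count
Sum = 4 + 3 + 5 + 3 + 3 = 18
Mean = 18 / 5 = 3.6

3.6


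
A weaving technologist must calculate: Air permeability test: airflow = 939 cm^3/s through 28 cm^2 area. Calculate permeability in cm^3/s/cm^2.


Formula: Air Permeability = Airflow / Test Area
AP = 939 cm^3/s / 28 cm^2
AP = 33.5 cm^3/s/cm^2

33.5 cm^3/s/cm^2


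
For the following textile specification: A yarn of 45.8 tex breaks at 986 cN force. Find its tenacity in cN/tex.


Formula: Tenacity = Breaking force / Linear density
Tenacity = 986 cN / 45.8 tex
Tenacity = 21.53 cN/tex

21.53 cN/tex


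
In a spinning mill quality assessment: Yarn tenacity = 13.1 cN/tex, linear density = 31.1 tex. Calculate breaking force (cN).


Formula: Breaking force = Tenacity * Linear density
F = 13.1 cN/tex * 31.1 tex
F = 407.41 cN

407.41 cN


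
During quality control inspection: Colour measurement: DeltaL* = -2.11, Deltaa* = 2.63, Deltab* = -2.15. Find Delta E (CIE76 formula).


Formula: Delta E = sqrt(dL*^2 + da*^2 + db*^2)
Step 1: dL*^2 = (-2.11)^2 = 4.4521
Step 2: da*^2 = 2.63^2 = 6.9169
Step 3: db*^2 = (-2.15)^2 = 4.6225
Step 4: Sum = 4.4521 + 6.9169 + 4.6225 = 15.9915
Step 5: Delta E = sqrt(15.9915) = 4.0

4.0 Delta E


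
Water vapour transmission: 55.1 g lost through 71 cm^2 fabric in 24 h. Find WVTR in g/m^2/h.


Formula: WVTR = mass_loss / (area * time)
Step 1: Convert area: 71 cm^2 = 0.0071 m^2
Step 2: WVTR = 55.1 g / (0.0071 m^2 * 24 h)
Step 3: WVTR = 55.1 / 0.1704 = 323.4 g/m^2/h

323.4 g/m^2/h


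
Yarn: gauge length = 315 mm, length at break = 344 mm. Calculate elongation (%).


Formula: Elongation (%) = ((L_break - L0) / L0) * 100
Step 1: Extension = 344 - 315 = 29 mm
Step 2: Elongation = (29 / 315) * 100
Step 3: Elongation = 0.092063 * 100 = 9.2063% ≈ 9.2%

9.2%


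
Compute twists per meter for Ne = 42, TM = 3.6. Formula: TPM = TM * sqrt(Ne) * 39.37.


Formula: TPM = TM * sqrt(Ne) * 39.37
Step 1: sqrt(Ne) = sqrt(42) = 6.4807
Step 2: TM * sqrt(Ne) = 3.6 * 6.4807 = 23.3305
Step 3: TPM = 23.3305 * 39.37 = 919 twists/m

919 twists/m


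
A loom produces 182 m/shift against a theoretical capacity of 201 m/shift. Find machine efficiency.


Formula: Efficiency% = (Actual output / Theoretical output) * 100
Efficiency% = (182 / 201) * 100
Efficiency% = 0.905473 * 100 = 90.5473% ≈ 90.5%

90.5%


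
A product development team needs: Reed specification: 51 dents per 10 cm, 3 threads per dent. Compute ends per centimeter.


Formula: EPC = (dents per 10 cm * ends per dent) / 10
Step 1: Total ends per 10 cm = 51 * 3 = 153
Step 2: EPC = 153 / 10 = 15.3 ends/cm

15.3 ends/cm


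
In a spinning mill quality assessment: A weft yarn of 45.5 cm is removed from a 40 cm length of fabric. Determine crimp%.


Formula: Crimp% = ((L_yarn - L_fabric) / L_fabric) * 100
Step 1: Extension = 45.5 - 40 = 5.5 cm
Step 2: Crimp% = (5.5 / 40) * 100
Step 3: Crimp% = 0.1375 * 100 = 13.75% ≈ 13.8%

13.8%


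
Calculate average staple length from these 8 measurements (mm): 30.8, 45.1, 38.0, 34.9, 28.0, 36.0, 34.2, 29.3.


Formula: Mean = sum of lengths / count
Sum = 30.8 + 45.1 + 38.0 + 34.9 + 28.0 + 36.0 + 34.2 + 29.3
Sum = 276.3 mm
Mean = 276.3 / 8 = 34.54 mm

34.54 mm


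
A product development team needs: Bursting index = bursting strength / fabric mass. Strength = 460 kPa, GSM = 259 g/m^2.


Formula: Bursting Index = Bursting Strength / Fabric GSM
BI = 460 kPa / 259 g/m^2
BI = 1.776 kPa/(g/m^2)

1.776 kPa/(g/m^2)


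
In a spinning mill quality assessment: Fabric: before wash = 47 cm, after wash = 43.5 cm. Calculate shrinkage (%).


Formula: Shrinkage% = ((L_before - L_after) / L_before) * 100
Step 1: Shrinkage = 47 - 43.5 = 3.5 cm
Step 2: Shrinkage% = (3.5 / 47) * 100
Step 3: Shrinkage% = 0.074468 * 100 = 7.4468% ≈ 7.4%

7.4%


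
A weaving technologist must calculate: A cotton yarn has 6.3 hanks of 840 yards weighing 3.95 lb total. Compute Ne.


Formula: Ne = hanks / mass_lb
Substituting: Ne = 6.3 / 3.95
Ne = 1.6

1.6 Ne


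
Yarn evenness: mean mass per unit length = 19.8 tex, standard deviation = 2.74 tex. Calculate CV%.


Formula: CV% = (standard deviation / mean) * 100
Step 1: Ratio = 2.74 / 19.8 = 0.138384
Step 2: CV% = 0.138384 * 100 = 13.8384% ≈ 13.8%

13.8%


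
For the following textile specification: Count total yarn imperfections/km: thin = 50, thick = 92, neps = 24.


Formula: Total = thin places + thick places + neps
Total = 50 + 92 + 24
Total = 166 imperfections/km

166 imperfections/km


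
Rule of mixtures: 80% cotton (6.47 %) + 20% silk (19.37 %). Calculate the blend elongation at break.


Formula: Blend property = (fraction_A * property_A) + (fraction_B * property_B)
Step 1: Contribution A = 80/100 * 6.47 % = 5.176 %
Step 2: Contribution B = 20/100 * 19.37 % = 3.874 %
Step 3: Blend elongation at break = 5.176 + 3.874 = 9.05 %

9.05 %


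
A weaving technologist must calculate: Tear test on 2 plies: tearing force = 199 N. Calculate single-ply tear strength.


Formula: Per-ply strength = Total force / Number of plies
Per-ply = 199 N / 2
Per-ply = 99.5 N

99.5 N


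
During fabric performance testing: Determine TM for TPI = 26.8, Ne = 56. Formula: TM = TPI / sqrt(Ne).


Formula: TM = TPI / sqrt(Ne)
Step 1: sqrt(Ne) = sqrt(56) = 7.4833
Step 2: TM = 26.8 / 7.4833 = 3.58

3.58 TM


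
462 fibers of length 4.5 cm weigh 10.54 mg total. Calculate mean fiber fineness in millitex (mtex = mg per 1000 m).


Formula: fineness (mtex) = mass (mg) / total length (km) = (mass_mg / total_length_m) * 1000
Step 1: Convert fiber length: 4.5 cm = 0.045 m
Step 2: Total fiber length = 462 * 0.045 = 20.79 m
Step 3: Linear density = 10.54 mg / 20.79 m = 0.5070 mg/m
Step 4: fineness = 0.5070 * 1000 = 507.0 mtex

507.0 mtex


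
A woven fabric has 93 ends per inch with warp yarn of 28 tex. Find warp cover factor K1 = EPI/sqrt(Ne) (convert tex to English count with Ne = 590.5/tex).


Formula: K1 = EPI / sqrt(Ne), with Ne = 590.5 / tex_warp
Step 1: Ne = 590.5 / 28 = 21.089
Step 2: sqrt(Ne) = sqrt(21.089) = 4.5923
Step 3: K1 = 93 / 4.5923 = 20.3

20.3


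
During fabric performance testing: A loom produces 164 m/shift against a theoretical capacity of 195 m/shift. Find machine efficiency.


Formula: Efficiency% = (Actual output / Theoretical output) * 100
Efficiency% = (164 / 195) * 100
Efficiency% = 0.841026 * 100 = 84.1026% ≈ 84.1%

84.1%


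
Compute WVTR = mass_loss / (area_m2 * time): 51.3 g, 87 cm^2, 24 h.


Formula: WVTR = mass_loss / (area * time)
Step 1: Convert area: 87 cm^2 = 0.0087 m^2
Step 2: WVTR = 51.3 g / (0.0087 m^2 * 24 h)
Step 3: WVTR = 51.3 / 0.2088 = 245.7 g/m^2/h

245.7 g/m^2/h


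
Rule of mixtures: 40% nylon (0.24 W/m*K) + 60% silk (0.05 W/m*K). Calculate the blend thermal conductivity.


Formula: Blend property = (fraction_A * property_A) + (fraction_B * property_B)
Step 1: Contribution A = 40/100 * 0.24 W/m*K = 0.096 W/m*K
Step 2: Contribution B = 60/100 * 0.05 W/m*K = 0.03 W/m*K
Step 3: Blend thermal conductivity = 0.096 + 0.03 = 0.126 W/m*K

0.126 W/m*K


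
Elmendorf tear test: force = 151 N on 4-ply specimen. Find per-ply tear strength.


Formula: Per-ply strength = Total force / Number of plies
Per-ply = 151 N / 4
Per-ply = 37.75 N

37.75 N


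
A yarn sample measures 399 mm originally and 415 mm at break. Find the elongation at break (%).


Formula: Elongation (%) = ((L_break - L0) / L0) * 100
Step 1: Extension = 415 - 399 = 16 mm
Step 2: Elongation = (16 / 399) * 100
Step 3: Elongation = 0.0401 * 100 = 4.01% ≈ 4.0%

4.0%


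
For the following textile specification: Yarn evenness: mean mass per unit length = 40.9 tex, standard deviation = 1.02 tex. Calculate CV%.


Formula: CV% = (standard deviation / mean) * 100
Step 1: Ratio = 1.02 / 40.9 = 0.024939
Step 2: CV% = 0.024939 * 100 = 2.4939% ≈ 2.5%

2.5%


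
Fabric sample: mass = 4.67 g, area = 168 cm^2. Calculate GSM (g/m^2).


Formula: GSM = mass_g / area_m2
Step 1: Convert area: 168 cm^2 = 168 / 10000 = 0.0168 m^2
Step 2: GSM = 4.67 g / 0.0168 m^2 = 278.0 g/m^2

278.0 g/m^2


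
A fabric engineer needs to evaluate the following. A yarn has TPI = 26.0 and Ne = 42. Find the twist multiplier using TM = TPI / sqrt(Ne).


Formula: TM = TPI / sqrt(Ne)
Step 1: sqrt(Ne) = sqrt(42) = 6.4807
Step 2: TM = 26.0 / 6.4807 = 4.01

4.01 TM


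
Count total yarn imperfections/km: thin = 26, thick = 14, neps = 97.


Formula: Total = thin places + thick places + neps
Total = 26 + 14 + 97
Total = 137 imperfections/km

137 imperfections/km


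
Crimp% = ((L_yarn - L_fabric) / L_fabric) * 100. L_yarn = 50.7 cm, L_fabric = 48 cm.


Formula: Crimp% = ((L_yarn - L_fabric) / L_fabric) * 100
Step 1: Extension = 50.7 - 48 = 2.7 cm
Step 2: Crimp% = (2.7 / 48) * 100
Step 3: Crimp% = 0.05625 * 100 = 5.625% ≈ 5.6%

5.6%


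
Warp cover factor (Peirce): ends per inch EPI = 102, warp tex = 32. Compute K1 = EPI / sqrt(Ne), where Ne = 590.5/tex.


Formula: K1 = EPI / sqrt(Ne), with Ne = 590.5 / tex_warp
Step 1: Ne = 590.5 / 32 = 18.453
Step 2: sqrt(Ne) = sqrt(18.453) = 4.2957
Step 3: K1 = 102 / 4.2957 = 23.7

23.7


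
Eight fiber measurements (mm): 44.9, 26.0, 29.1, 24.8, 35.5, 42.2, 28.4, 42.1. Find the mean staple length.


Formula: Mean = sum of lengths / count
Sum = 44.9 + 26.0 + 29.1 + 24.8 + 35.5 + 42.2 + 28.4 + 42.1
Sum = 273.0 mm
Mean = 273.0 / 8 = 34.13 mm

34.13 mm


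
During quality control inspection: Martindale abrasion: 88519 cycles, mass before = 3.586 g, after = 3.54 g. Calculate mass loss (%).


Formula: Mass loss% = ((m_before - m_after) / m_before) * 100
Step 1: Mass loss = 3.586 - 3.54 = 0.046 g
Step 2: Ratio = 0.046 / 3.586 = 0.0128277
Step 3: Mass loss% = 0.0128277 * 100 = 1.28277% ≈ 1.28%

1.28%


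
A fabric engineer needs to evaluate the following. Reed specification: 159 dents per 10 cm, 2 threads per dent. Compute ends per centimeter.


Formula: EPC = (dents per 10 cm * ends per dent) / 10
Step 1: Total ends per 10 cm = 159 * 2 = 318
Step 2: EPC = 318 / 10 = 31.8 ends/cm

31.8 ends/cm


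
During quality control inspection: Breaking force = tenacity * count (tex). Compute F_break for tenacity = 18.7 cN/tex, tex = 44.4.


Formula: Breaking force = Tenacity * Linear density
F = 18.7 cN/tex * 44.4 tex
F = 830.28 cN

830.28 cN


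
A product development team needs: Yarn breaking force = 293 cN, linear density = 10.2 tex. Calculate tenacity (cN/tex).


Formula: Tenacity = Breaking force / Linear density
Tenacity = 293 cN / 10.2 tex
Tenacity = 28.73 cN/tex

28.73 cN/tex


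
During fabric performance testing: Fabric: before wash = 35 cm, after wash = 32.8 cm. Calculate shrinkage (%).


Formula: Shrinkage% = ((L_before - L_after) / L_before) * 100
Step 1: Shrinkage = 35 - 32.8 = 2.2 cm
Step 2: Shrinkage% = (2.2 / 35) * 100
Step 3: Shrinkage% = 0.062857 * 100 = 6.2857% ≈ 6.3%

6.3%


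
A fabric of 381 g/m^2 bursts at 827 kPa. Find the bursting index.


Formula: Bursting Index = Bursting Strength / Fabric GSM
BI = 827 kPa / 381 g/m^2
BI = 2.171 kPa/(g/m^2)

2.171 kPa/(g/m^2)


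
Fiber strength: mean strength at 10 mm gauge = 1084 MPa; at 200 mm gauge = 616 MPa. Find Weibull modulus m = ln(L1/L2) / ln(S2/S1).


Formula: m = ln(L1/L2) / ln(S2/S1)
Step 1: ln(L1/L2) = ln(10/200) = -2.99573
Step 2: S2/S1 = 616/1084 = 0.56827
Step 3: ln(S2/S1) = ln(0.56827) = -0.56516
Step 4: m = -2.99573 / -0.56516 = 5.30

5.30 (Weibull m)


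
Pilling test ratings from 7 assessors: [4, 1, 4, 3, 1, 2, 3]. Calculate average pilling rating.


Formula: Mean = sum / count
Sum = 4 + 1 + 4 + 3 + 1 + 2 + 3 = 18
Mean = 18 / 7 = 2.6

2.6


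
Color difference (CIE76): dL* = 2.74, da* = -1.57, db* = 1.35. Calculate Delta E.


Formula: Delta E = sqrt(dL*^2 + da*^2 + db*^2)
Step 1: dL*^2 = 2.74^2 = 7.5076
Step 2: da*^2 = (-1.57)^2 = 2.4649
Step 3: db*^2 = 1.35^2 = 1.8225
Step 4: Sum = 7.5076 + 2.4649 + 1.8225 = 11.795
Step 5: Delta E = sqrt(11.795) = 3.43

3.43 Delta E


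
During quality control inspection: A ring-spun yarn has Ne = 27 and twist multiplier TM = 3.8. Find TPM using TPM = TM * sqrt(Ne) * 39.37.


Formula: TPM = TM * sqrt(Ne) * 39.37
Step 1: sqrt(Ne) = sqrt(27) = 5.1962
Step 2: TM * sqrt(Ne) = 3.8 * 5.1962 = 19.7456
Step 3: TPM = 19.7456 * 39.37 = 777 twists/m

777 twists/m


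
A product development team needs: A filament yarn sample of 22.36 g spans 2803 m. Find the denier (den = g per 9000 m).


Formula: den = (mass_g / length_m) * 9000
Substituting: den = (22.36 / 2803) * 9000
Intermediate: 22.36 / 2803 = 0.00797717 g/m
den = 0.00797717 * 9000 = 71.8 denier

71.8 denier


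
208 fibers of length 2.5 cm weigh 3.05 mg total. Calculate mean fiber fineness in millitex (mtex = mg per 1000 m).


Formula: fineness (mtex) = mass (mg) / total length (km) = (mass_mg / total_length_m) * 1000
Step 1: Convert fiber length: 2.5 cm = 0.025 m
Step 2: Total fiber length = 208 * 0.025 = 5.2 m
Step 3: Linear density = 3.05 mg / 5.2 m = 0.5865 mg/m
Step 4: fineness = 0.5865 * 1000 = 586.5 mtex

586.5 mtex


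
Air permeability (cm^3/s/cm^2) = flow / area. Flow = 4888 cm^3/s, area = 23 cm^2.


Formula: Air Permeability = Airflow / Test Area
AP = 4888 cm^3/s / 23 cm^2
AP = 212.5 cm^3/s/cm^2

212.5 cm^3/s/cm^2


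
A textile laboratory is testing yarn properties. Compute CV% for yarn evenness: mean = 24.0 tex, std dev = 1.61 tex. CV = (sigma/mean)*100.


Formula: CV% = (standard deviation / mean) * 100
Step 1: Ratio = 1.61 / 24.0 = 0.067083
Step 2: CV% = 0.067083 * 100 = 6.7083% ≈ 6.7%

6.7%


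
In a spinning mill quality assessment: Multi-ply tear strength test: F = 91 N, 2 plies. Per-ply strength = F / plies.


Formula: Per-ply strength = Total force / Number of plies
Per-ply = 91 N / 2
Per-ply = 45.5 N

45.5 N


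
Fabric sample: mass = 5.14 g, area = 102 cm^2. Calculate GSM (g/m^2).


Formula: GSM = mass_g / area_m2
Step 1: Convert area: 102 cm^2 = 102 / 10000 = 0.0102 m^2
Step 2: GSM = 5.14 g / 0.0102 m^2 = 503.9 g/m^2

503.9 g/m^2


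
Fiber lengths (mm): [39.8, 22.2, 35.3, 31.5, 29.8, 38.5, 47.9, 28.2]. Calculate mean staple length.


Formula: Mean = sum of lengths / count
Sum = 39.8 + 22.2 + 35.3 + 31.5 + 29.8 + 38.5 + 47.9 + 28.2
Sum = 273.2 mm
Mean = 273.2 / 8 = 34.15 mm

34.15 mm


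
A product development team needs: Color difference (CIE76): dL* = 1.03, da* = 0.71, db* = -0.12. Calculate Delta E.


Formula: Delta E = sqrt(dL*^2 + da*^2 + db*^2)
Step 1: dL*^2 = 1.03^2 = 1.0609
Step 2: da*^2 = 0.71^2 = 0.5041
Step 3: db*^2 = (-0.12)^2 = 0.0144
Step 4: Sum = 1.0609 + 0.5041 + 0.0144 = 1.5794
Step 5: Delta E = sqrt(1.5794) = 1.26

1.26 Delta E


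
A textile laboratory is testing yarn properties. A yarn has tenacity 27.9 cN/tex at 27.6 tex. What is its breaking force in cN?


Formula: Breaking force = Tenacity * Linear density
F = 27.9 cN/tex * 27.6 tex
F = 770.04 cN

770.04 cN


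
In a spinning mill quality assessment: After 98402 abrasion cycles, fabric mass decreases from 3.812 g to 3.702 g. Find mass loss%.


Formula: Mass loss% = ((m_before - m_after) / m_before) * 100
Step 1: Mass loss = 3.812 - 3.702 = 0.11 g
Step 2: Ratio = 0.11 / 3.812 = 0.0288562
Step 3: Mass loss% = 0.0288562 * 100 = 2.88562% ≈ 2.89%

2.89%


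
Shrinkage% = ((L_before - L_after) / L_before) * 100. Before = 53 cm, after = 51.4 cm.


Formula: Shrinkage% = ((L_before - L_after) / L_before) * 100
Step 1: Shrinkage = 53 - 51.4 = 1.6 cm
Step 2: Shrinkage% = (1.6 / 53) * 100
Step 3: Shrinkage% = 0.030189 * 100 = 3.0189% ≈ 3.0%

3.0%


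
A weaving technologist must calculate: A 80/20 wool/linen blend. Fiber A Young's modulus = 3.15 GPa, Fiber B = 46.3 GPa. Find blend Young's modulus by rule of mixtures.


Formula: Blend property = (fraction_A * property_A) + (fraction_B * property_B)
Step 1: Contribution A = 80/100 * 3.15 GPa = 2.52 GPa
Step 2: Contribution B = 20/100 * 46.3 GPa = 9.26 GPa
Step 3: Blend Young's modulus = 2.52 + 9.26 = 11.78 GPa

11.78 GPa


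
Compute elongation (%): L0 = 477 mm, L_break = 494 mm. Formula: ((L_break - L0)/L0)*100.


Formula: Elongation (%) = ((L_break - L0) / L0) * 100
Step 1: Extension = 494 - 477 = 17 mm
Step 2: Elongation = (17 / 477) * 100
Step 3: Elongation = 0.035639 * 100 = 3.5639% ≈ 3.6%

3.6%


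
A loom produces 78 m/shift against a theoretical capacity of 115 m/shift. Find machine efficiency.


Formula: Efficiency% = (Actual output / Theoretical output) * 100
Efficiency% = (78 / 115) * 100
Efficiency% = 0.678261 * 100 = 67.8261% ≈ 67.8%

67.8%


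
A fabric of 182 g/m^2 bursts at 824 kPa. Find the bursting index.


Formula: Bursting Index = Bursting Strength / Fabric GSM
BI = 824 kPa / 182 g/m^2
BI = 4.527 kPa/(g/m^2)

4.527 kPa/(g/m^2)


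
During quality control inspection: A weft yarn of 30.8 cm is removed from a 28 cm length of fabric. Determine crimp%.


Formula: Crimp% = ((L_yarn - L_fabric) / L_fabric) * 100
Step 1: Extension = 30.8 - 28 = 2.8 cm
Step 2: Crimp% = (2.8 / 28) * 100
Step 3: Crimp% = 0.1 * 100 = 10.0%

10.0%


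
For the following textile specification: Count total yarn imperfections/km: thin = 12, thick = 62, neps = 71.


Formula: Total = thin places + thick places + neps
Total = 12 + 62 + 71
Total = 145 imperfections/km

145 imperfections/km


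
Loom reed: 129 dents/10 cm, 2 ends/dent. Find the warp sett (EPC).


Formula: EPC = (dents per 10 cm * ends per dent) / 10
Step 1: Total ends per 10 cm = 129 * 2 = 258
Step 2: EPC = 258 / 10 = 25.8 ends/cm

25.8 ends/cm


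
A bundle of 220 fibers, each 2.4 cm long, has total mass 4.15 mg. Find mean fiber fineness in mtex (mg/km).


Formula: fineness (mtex) = mass (mg) / total length (km) = (mass_mg / total_length_m) * 1000
Step 1: Convert fiber length: 2.4 cm = 0.024 m
Step 2: Total fiber length = 220 * 0.024 = 5.28 m
Step 3: Linear density = 4.15 mg / 5.28 m = 0.7860 mg/m
Step 4: fineness = 0.7860 * 1000 = 786.0 mtex

786.0 mtex


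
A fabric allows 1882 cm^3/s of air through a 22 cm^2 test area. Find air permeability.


Formula: Air Permeability = Airflow / Test Area
AP = 1882 cm^3/s / 22 cm^2
AP = 85.5 cm^3/s/cm^2

85.5 cm^3/s/cm^2


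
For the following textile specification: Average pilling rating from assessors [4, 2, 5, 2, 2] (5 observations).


Formula: Mean = sum / count
Sum = 4 + 2 + 5 + 2 + 2 = 15
Mean = 15 / 5 = 3.0

3.0


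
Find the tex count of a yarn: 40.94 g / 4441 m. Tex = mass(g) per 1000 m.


Formula: Tex = (mass_g / length_m) * 1000
Substituting: Tex = (40.94 / 4441) * 1000
Intermediate: 40.94 / 4441 = 0.00921864 g/m
Tex = 0.00921864 * 1000 = 9.22 tex

9.22 tex


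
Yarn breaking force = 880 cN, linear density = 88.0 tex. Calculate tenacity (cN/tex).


Formula: Tenacity = Breaking force / Linear density
Tenacity = 880 cN / 88.0 tex
Tenacity = 10.00 cN/tex

10.00 cN/tex


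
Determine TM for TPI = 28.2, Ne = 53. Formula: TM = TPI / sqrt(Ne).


Formula: TM = TPI / sqrt(Ne)
Step 1: sqrt(Ne) = sqrt(53) = 7.2801
Step 2: TM = 28.2 / 7.2801 = 3.87

3.87 TM


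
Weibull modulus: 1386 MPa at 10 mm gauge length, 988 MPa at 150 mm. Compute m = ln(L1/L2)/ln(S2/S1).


Formula: m = ln(L1/L2) / ln(S2/S1)
Step 1: ln(L1/L2) = ln(10/150) = -2.70805
Step 2: S2/S1 = 988/1386 = 0.71284
Step 3: ln(S2/S1) = ln(0.71284) = -0.33850
Step 4: m = -2.70805 / -0.33850 = 8.00

8.00 (Weibull m)


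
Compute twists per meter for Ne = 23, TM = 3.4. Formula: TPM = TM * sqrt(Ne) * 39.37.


Formula: TPM = TM * sqrt(Ne) * 39.37
Step 1: sqrt(Ne) = sqrt(23) = 4.7958
Step 2: TM * sqrt(Ne) = 3.4 * 4.7958 = 16.3057
Step 3: TPM = 16.3057 * 39.37 = 642 twists/m

642 twists/m


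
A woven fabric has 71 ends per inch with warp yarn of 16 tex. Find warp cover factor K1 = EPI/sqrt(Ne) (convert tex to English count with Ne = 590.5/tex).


Formula: K1 = EPI / sqrt(Ne), with Ne = 590.5 / tex_warp
Step 1: Ne = 590.5 / 16 = 36.906
Step 2: sqrt(Ne) = sqrt(36.906) = 6.075
Step 3: K1 = 71 / 6.075 = 11.7

11.7


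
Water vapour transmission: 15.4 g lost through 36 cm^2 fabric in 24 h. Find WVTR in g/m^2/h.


Formula: WVTR = mass_loss / (area * time)
Step 1: Convert area: 36 cm^2 = 0.0036 m^2
Step 2: WVTR = 15.4 g / (0.0036 m^2 * 24 h)
Step 3: WVTR = 15.4 / 0.0864 = 178.2 g/m^2/h

178.2 g/m^2/h


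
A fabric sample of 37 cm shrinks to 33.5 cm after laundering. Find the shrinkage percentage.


Formula: Shrinkage% = ((L_before - L_after) / L_before) * 100
Step 1: Shrinkage = 37 - 33.5 = 3.5 cm
Step 2: Shrinkage% = (3.5 / 37) * 100
Step 3: Shrinkage% = 0.094595 * 100 = 9.4595% ≈ 9.5%

9.5%


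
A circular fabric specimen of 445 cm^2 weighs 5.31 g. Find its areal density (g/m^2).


Formula: GSM = mass_g / area_m2
Step 1: Convert area: 445 cm^2 = 445 / 10000 = 0.0445 m^2
Step 2: GSM = 5.31 g / 0.0445 m^2 = 119.3 g/m^2

119.3 g/m^2


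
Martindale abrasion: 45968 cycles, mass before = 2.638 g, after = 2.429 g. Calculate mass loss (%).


Formula: Mass loss% = ((m_before - m_after) / m_before) * 100
Step 1: Mass loss = 2.638 - 2.429 = 0.209 g
Step 2: Ratio = 0.209 / 2.638 = 0.0792267
Step 3: Mass loss% = 0.0792267 * 100 = 7.92267% ≈ 7.92%

7.92%


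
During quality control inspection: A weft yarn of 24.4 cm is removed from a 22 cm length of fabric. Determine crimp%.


Formula: Crimp% = ((L_yarn - L_fabric) / L_fabric) * 100
Step 1: Extension = 24.4 - 22 = 2.4 cm
Step 2: Crimp% = (2.4 / 22) * 100
Step 3: Crimp% = 0.109091 * 100 = 10.9091% ≈ 10.9%

10.9%


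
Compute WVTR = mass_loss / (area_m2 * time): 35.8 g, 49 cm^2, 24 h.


Formula: WVTR = mass_loss / (area * time)
Step 1: Convert area: 49 cm^2 = 0.0049 m^2
Step 2: WVTR = 35.8 g / (0.0049 m^2 * 24 h)
Step 3: WVTR = 35.8 / 0.1176 = 304.4 g/m^2/h

304.4 g/m^2/h


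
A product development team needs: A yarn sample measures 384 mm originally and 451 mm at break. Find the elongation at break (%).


Formula: Elongation (%) = ((L_break - L0) / L0) * 100
Step 1: Extension = 451 - 384 = 67 mm
Step 2: Elongation = (67 / 384) * 100
Step 3: Elongation = 0.174479 * 100 = 17.4479% ≈ 17.4%

17.4%


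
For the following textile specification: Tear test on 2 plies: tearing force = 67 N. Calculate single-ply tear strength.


Formula: Per-ply strength = Total force / Number of plies
Per-ply = 67 N / 2
Per-ply = 33.5 N

33.5 N


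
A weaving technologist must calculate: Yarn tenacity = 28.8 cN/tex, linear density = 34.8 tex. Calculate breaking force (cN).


Formula: Breaking force = Tenacity * Linear density
F = 28.8 cN/tex * 34.8 tex
F = 1002.24 cN

1002.24 cN


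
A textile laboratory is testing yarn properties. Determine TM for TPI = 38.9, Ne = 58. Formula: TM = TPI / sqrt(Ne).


Formula: TM = TPI / sqrt(Ne)
Step 1: sqrt(Ne) = sqrt(58) = 7.6158
Step 2: TM = 38.9 / 7.6158 = 5.11

5.11 TM


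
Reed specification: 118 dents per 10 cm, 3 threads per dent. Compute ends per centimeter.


Formula: EPC = (dents per 10 cm * ends per dent) / 10
Step 1: Total ends per 10 cm = 118 * 3 = 354
Step 2: EPC = 354 / 10 = 35.4 ends/cm

35.4 ends/cm


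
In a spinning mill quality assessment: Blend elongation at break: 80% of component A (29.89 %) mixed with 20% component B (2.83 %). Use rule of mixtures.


Formula: Blend property = (fraction_A * property_A) + (fraction_B * property_B)
Step 1: Contribution A = 80/100 * 29.89 % = 23.912 %
Step 2: Contribution B = 20/100 * 2.83 % = 0.566 %
Step 3: Blend elongation at break = 23.912 + 0.566 = 24.478 %

24.478 %


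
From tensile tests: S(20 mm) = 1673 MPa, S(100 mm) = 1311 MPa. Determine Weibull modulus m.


Formula: m = ln(L1/L2) / ln(S2/S1)
Step 1: ln(L1/L2) = ln(20/100) = -1.60944
Step 2: S2/S1 = 1311/1673 = 0.78362
Step 3: ln(S2/S1) = ln(0.78362) = -0.24383
Step 4: m = -1.60944 / -0.24383 = 6.60

6.60 (Weibull m)


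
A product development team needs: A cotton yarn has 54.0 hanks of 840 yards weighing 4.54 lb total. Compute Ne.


Formula: Ne = hanks / mass_lb
Substituting: Ne = 54.0 / 4.54
Ne = 11.9

11.9 Ne


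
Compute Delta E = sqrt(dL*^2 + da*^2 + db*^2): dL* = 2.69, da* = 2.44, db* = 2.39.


Formula: Delta E = sqrt(dL*^2 + da*^2 + db*^2)
Step 1: dL*^2 = 2.69^2 = 7.2361
Step 2: da*^2 = 2.44^2 = 5.9536
Step 3: db*^2 = 2.39^2 = 5.7121
Step 4: Sum = 7.2361 + 5.9536 + 5.7121 = 18.9018
Step 5: Delta E = sqrt(18.9018) = 4.35

4.35 Delta E


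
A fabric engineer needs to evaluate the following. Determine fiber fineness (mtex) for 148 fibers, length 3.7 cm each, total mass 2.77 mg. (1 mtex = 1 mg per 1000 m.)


Formula: fineness (mtex) = mass (mg) / total length (km) = (mass_mg / total_length_m) * 1000
Step 1: Convert fiber length: 3.7 cm = 0.037 m
Step 2: Total fiber length = 148 * 0.037 = 5.476 m
Step 3: Linear density = 2.77 mg / 5.476 m = 0.5058 mg/m
Step 4: fineness = 0.5058 * 1000 = 505.8 mtex

505.8 mtex


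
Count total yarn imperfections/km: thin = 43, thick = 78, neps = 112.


Formula: Total = thin places + thick places + neps
Total = 43 + 78 + 112
Total = 233 imperfections/km

233 imperfections/km


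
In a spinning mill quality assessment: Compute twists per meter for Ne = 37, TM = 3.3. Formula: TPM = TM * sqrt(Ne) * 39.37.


Formula: TPM = TM * sqrt(Ne) * 39.37
Step 1: sqrt(Ne) = sqrt(37) = 6.0828
Step 2: TM * sqrt(Ne) = 3.3 * 6.0828 = 20.0732
Step 3: TPM = 20.0732 * 39.37 = 790 twists/m

790 twists/m


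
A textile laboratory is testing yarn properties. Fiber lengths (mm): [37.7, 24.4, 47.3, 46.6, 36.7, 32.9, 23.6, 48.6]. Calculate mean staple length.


Formula: Mean = sum of lengths / count
Sum = 37.7 + 24.4 + 47.3 + 46.6 + 36.7 + 32.9 + 23.6 + 48.6
Sum = 297.8 mm
Mean = 297.8 / 8 = 37.23 mm

37.23 mm


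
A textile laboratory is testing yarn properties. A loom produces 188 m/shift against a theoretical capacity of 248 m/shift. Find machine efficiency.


Formula: Efficiency% = (Actual output / Theoretical output) * 100
Efficiency% = (188 / 248) * 100
Efficiency% = 0.758065 * 100 = 75.8065% ≈ 75.8%

75.8%


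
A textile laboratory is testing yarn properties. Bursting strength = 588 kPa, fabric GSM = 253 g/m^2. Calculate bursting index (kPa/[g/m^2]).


Formula: Bursting Index = Bursting Strength / Fabric GSM
BI = 588 kPa / 253 g/m^2
BI = 2.324 kPa/(g/m^2)

2.324 kPa/(g/m^2)


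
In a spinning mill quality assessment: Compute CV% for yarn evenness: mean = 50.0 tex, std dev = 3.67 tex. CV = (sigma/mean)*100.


Formula: CV% = (standard deviation / mean) * 100
Step 1: Ratio = 3.67 / 50.0 = 0.0734
Step 2: CV% = 0.0734 * 100 = 7.34% ≈ 7.3%

7.3%


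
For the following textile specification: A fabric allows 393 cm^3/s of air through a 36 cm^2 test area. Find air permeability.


Formula: Air Permeability = Airflow / Test Area
AP = 393 cm^3/s / 36 cm^2
AP = 10.9 cm^3/s/cm^2

10.9 cm^3/s/cm^2


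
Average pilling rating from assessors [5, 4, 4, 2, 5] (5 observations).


Formula: Mean = sum / count
Sum = 5 + 4 + 4 + 2 + 5 = 20
Mean = 20 / 5 = 4.0

4.0


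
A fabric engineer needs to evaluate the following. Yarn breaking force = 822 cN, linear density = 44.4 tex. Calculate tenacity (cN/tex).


Formula: Tenacity = Breaking force / Linear density
Tenacity = 822 cN / 44.4 tex
Tenacity = 18.51 cN/tex

18.51 cN/tex
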